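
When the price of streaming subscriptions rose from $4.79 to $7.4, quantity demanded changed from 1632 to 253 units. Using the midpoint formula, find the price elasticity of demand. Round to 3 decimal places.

%ΔQ = (253 − 1632)/[(1632 + 253)/2] = -1379/942.5 ≈ -1.4631.
%Δp = (7.4 − 4.79)/[(4.79 + 7.4)/2] = 2.61/6.095 ≈ 0.4282.
Arc elasticity E = %ΔQ/%Δp ≈ -1.4631/0.4282 ≈ -3.417.
|E| > 1: demand is elastic over this range.

-3.417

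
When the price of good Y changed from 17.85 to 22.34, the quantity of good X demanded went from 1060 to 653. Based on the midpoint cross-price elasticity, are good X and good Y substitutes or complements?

complements

%ΔQ_x = (653 − 1060)/[(1060+653)/2] = -407/856.5 ≈ -0.4752.
%ΔP_y = (22.34 − 17.85)/[(17.85+22.34)/2] ≈ 0.2234.
E_xy = -0.4752/0.2234 ≈ -2.127.
E_xy < 0, so the goods are complements.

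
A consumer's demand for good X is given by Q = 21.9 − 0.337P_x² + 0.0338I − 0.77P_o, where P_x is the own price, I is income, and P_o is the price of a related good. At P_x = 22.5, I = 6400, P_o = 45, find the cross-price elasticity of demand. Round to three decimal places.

Evaluating quantity at (P_x, I, P_o) gives Q = 21.9 − 0.337(22.5)² + 0.0338(6400) − 0.77(45) = 21.9 − 170.6063 + 216.32 − 34.65 = 32.9638.
∂Q/∂P_o = −0.77, so E_xy = -0.77·(45/32.9638) ≈ -1.051.
E_xy < 0: the goods are complements.

-1.051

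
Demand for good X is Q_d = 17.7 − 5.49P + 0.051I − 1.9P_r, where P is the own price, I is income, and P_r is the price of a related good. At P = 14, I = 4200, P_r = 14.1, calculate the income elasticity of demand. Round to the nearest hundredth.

1.67

Q_d = 17.7 − 5.49(14) + 0.051(4200) − 1.9(14.1) = 17.7 − 76.86 + 214.2 − 26.79 = 128.25.
∂Q_d/∂I = +0.051, so E_I = 0.051·(4200/128.25) ≈ 1.67.
E_I > 1: normal good (luxury).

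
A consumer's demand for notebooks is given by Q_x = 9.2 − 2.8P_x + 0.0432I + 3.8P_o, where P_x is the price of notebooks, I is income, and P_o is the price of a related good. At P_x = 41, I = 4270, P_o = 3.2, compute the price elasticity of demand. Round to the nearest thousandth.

-1.261

At the given point, Q_x = 9.2 − 2.8(41) + 0.0432(4270) + 3.8(3.2) = 9.2 − 114.8 + 184.464 + 12.16 = 91.024.
∂Q_x/∂P_x = −2.8, so E_p = (−2.8)·(41/91.024) ≈ -1.261.
|E_p| > 1: demand is elastic.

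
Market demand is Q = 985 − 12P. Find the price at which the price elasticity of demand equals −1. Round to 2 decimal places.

41.04

For linear demand Q = a − bP, E = −bP/(a − bP). |E| = 1 ⇒ bP = a − bP ⇒ P = a/(2b).
P = 985/(2·12) ≈ 41.04.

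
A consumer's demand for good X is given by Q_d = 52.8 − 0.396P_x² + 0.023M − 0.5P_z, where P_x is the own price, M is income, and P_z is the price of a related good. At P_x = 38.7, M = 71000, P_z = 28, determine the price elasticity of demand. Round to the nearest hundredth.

Q_d = 52.8 − 0.396(38.7)² + 0.023(71000) − 0.5(28) = 52.8 − 593.0852 + 1633 − 14 = 1078.7148.
∂Q_d/∂P_x = −2·0.396·P_x = -30.6504, so E_p = -30.6504·(38.7/1078.7148) ≈ -1.10.
|E_p| > 1: demand is elastic.

-1.10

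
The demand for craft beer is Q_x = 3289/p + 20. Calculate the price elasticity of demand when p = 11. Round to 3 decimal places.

At p = 11, Q_x = 319.
dQ_x/dp = −3289/p² = −27.1818.
Point elasticity E = (dQ_x/dp)·(p/Q_x) = -27.1818 × 11/319 ≈ -0.937.
|E| < 1, so demand is inelastic at this price.

-0.937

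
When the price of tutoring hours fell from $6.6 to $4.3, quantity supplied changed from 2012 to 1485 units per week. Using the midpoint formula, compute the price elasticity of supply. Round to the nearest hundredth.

%Δq = (1485 − 2012)/[(2012 + 1485)/2] = -527/1748.5 ≈ -0.3014.
%Δp = (4.3 − 6.6)/[(6.6 + 4.3)/2] = -2.3/5.45 ≈ -0.4220.
Arc elasticity E = %Δq/%Δp ≈ -0.3014/-0.4220 ≈ 0.71.
|E| < 1: supply is inelastic over this range.

0.71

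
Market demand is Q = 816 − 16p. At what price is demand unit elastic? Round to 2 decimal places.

25.50

For linear demand Q = a − bp, E = −bp/(a − bp). |E| = 1 ⇒ bp = a − bp ⇒ p = a/(2b).
p = 816/(2·16) = 25.50.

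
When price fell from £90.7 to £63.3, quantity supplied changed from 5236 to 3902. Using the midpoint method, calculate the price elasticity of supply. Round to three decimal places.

%ΔQ = (3902 − 5236)/[(5236 + 3902)/2] = -1334/4569 ≈ -0.2920.
%ΔP = (63.3 − 90.7)/[(90.7 + 63.3)/2] = -27.4/77 ≈ -0.3558.
Arc elasticity E = %ΔQ/%ΔP ≈ -0.2920/-0.3558 ≈ 0.820.
|E| < 1: supply is inelastic over this range.

0.820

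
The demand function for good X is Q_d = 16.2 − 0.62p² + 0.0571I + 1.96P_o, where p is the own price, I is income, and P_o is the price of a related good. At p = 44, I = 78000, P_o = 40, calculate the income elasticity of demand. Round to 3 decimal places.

1.330

Evaluating quantity at (p, I, P_o) gives Q_d = 16.2 − 0.62(44)² + 0.0571(78000) + 1.96(40) = 16.2 − 1200.32 + 4453.8 + 78.4 = 3348.08.
∂Q_d/∂I = +0.0571, so E_I = 0.0571·(78000/3348.08) ≈ 1.330.
E_I > 1: normal good (luxury).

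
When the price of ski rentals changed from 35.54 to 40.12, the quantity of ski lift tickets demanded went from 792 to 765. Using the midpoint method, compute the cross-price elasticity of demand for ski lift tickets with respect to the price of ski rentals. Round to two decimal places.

-0.29

%ΔQ_x = (765 − 792)/[(792+765)/2] = -27/778.5 ≈ -0.0347.
%ΔP_y = (40.12 − 35.54)/[(35.54+40.12)/2] ≈ 0.1211.
E_xy = -0.0347/0.1211 ≈ -0.29.
E_xy < 0, so ski lift tickets and ski rentals are complements.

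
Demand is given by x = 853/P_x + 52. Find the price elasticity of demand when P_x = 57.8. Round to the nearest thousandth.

-0.221

At P_x = 57.8, x = 66.7578.
dx/dP_x = −853/P_x² = −0.2553.
Point elasticity E = (dx/dP_x)·(P_x/x) = -0.2553 × 57.8/66.7578 ≈ -0.221.
|E| < 1, so demand is inelastic at this price.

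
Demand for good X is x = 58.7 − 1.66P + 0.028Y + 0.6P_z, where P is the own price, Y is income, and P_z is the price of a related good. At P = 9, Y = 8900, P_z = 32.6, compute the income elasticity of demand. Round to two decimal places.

0.80

First evaluate x: 58.7 − 1.66(9) + 0.028(8900) + 0.6(32.6) = 58.7 − 14.94 + 249.2 + 19.56 = 312.52.
∂x/∂Y = +0.028, so E_I = 0.028·(8900/312.52) ≈ 0.80.
E_I ∈ (0,1): normal good (necessity).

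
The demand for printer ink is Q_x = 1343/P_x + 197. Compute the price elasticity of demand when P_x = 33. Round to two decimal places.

At P_x = 33, Q_x = 237.697.
dQ_x/dP_x = −1343/P_x² = −1.2332.
Point elasticity E = (dQ_x/dP_x)·(P_x/Q_x) = -1.2332 × 33/237.697 ≈ -0.17.
|E| < 1, so demand is inelastic at this price.

-0.17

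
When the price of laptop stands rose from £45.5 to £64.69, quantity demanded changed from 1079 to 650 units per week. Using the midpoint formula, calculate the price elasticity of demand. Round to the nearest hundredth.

%Δq = (650 − 1079)/[(1079 + 650)/2] = -429/864.5 ≈ -0.4962.
%ΔP = (64.69 − 45.5)/[(45.5 + 64.69)/2] = 19.19/55.095 ≈ 0.3483.
Arc elasticity E = %Δq/%ΔP ≈ -0.4962/0.3483 ≈ -1.42.
|E| > 1: demand is elastic over this range.

-1.42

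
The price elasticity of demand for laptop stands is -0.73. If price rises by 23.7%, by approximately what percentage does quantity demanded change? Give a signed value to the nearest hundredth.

-17.30

%ΔQ ≈ E × %ΔP = (-0.73) × (23.7%) ≈ -17.30%.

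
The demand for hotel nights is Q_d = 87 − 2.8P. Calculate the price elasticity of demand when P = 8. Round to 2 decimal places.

At P = 8, Q_d = 64.6.
dQ_d/dP = −2.8.
Point elasticity E = (dQ_d/dP)·(P/Q_d) = -2.8 × 8/64.6 ≈ -0.35.
|E| < 1, so demand is inelastic at this price.

-0.35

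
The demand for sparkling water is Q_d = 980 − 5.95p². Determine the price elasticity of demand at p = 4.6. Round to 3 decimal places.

-0.295

At p = 4.6, Q_d = 854.098.
dQ_d/dp = −2·5.95·p = −54.74.
Point elasticity E = (dQ_d/dp)·(p/Q_d) = -54.74 × 4.6/854.098 ≈ -0.295.
|E| < 1, so demand is inelastic at this price.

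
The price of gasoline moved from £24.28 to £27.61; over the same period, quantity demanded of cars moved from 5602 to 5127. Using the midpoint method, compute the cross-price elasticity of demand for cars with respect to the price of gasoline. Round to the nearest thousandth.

%ΔQ_x = (5127 − 5602)/[(5602+5127)/2] = -475/5364.5 ≈ -0.0885.
%ΔP_y = (27.61 − 24.28)/[(24.28+27.61)/2] ≈ 0.1283.
E_xy = -0.0885/0.1283 ≈ -0.690.
E_xy < 0, so cars and gasoline are complements.

-0.690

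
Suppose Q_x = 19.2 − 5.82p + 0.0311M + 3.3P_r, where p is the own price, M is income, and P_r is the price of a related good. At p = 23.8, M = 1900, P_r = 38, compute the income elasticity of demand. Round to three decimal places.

0.907

Evaluating quantity at (p, M, P_r) gives Q_x = 19.2 − 5.82(23.8) + 0.0311(1900) + 3.3(38) = 19.2 − 138.516 + 59.09 + 125.4 = 65.174.
∂Q_x/∂M = +0.0311, so E_I = 0.0311·(1900/65.174) ≈ 0.907.
E_I ∈ (0,1): normal good (necessity).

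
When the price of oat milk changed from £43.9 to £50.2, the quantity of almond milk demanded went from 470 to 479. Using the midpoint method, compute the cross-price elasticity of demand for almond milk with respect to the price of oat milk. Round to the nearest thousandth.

%ΔQ_x = (479 − 470)/[(470+479)/2] = 9/474.5 ≈ 0.0190.
%ΔP_y = (50.2 − 43.9)/[(43.9+50.2)/2] ≈ 0.1339.
E_xy = 0.0190/0.1339 ≈ 0.142.
E_xy > 0, so almond milk and oat milk are substitutes.

0.142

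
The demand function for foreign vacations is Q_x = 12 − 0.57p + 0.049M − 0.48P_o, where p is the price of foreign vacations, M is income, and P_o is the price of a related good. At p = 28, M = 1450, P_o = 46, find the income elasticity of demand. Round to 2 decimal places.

1.58

Substituting, Q_x = 12 − 0.57(28) + 0.049(1450) − 0.48(46) = 12 − 15.96 + 71.05 − 22.08 = 45.01.
∂Q_x/∂M = +0.049, so E_I = 0.049·(1450/45.01) ≈ 1.58.
E_I > 1: normal good (luxury).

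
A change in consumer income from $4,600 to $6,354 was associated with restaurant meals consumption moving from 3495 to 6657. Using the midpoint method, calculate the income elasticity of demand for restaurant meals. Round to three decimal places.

1.945

%ΔQ = (6657 − 3495)/[(3495+6657)/2] = 3162/5076 ≈ 0.6229.
%ΔI = (6,354 − 4,600)/[(4,600+6,354)/2] = 1754/5477 ≈ 0.3202.
E_I = %ΔQ/%ΔI ≈ 1.945.
E_I > 1: normal good (luxury).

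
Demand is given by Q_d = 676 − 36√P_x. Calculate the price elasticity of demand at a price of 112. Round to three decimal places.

At P_x = 112, Q_d = 295.0118.
dQ_d/dP_x = −36/(2√P_x) = −36/(2·10.583).
Point elasticity E = (dQ_d/dP_x)·(P_x/Q_d) = -1.7008 × 112/295.0118 ≈ -0.646.
|E| < 1, so demand is inelastic at this price.

-0.646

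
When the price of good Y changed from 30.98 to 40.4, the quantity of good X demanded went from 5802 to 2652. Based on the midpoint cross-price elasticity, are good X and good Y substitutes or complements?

complements

%ΔQ_x = (2652 − 5802)/[(5802+2652)/2] = -3150/4227 ≈ -0.7452.
%ΔP_y = (40.4 − 30.98)/[(30.98+40.4)/2] ≈ 0.2639.
E_xy = -0.7452/0.2639 ≈ -2.823.
E_xy < 0, so the goods are complements.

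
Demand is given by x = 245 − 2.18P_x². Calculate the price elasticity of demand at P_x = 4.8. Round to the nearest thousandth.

At P_x = 4.8, x = 194.7728.
dx/dP_x = −2·2.18·P_x = −20.928.
Point elasticity E = (dx/dP_x)·(P_x/x) = -20.928 × 4.8/194.7728 ≈ -0.516.
|E| < 1, so demand is inelastic at this price.

-0.516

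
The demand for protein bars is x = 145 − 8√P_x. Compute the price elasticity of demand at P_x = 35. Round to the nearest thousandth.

-0.242

At P_x = 35, x = 97.6714.
dx/dP_x = −8/(2√P_x) = −8/(2·5.9161).
Point elasticity E = (dx/dP_x)·(P_x/x) = -0.6761 × 35/97.6714 ≈ -0.242.
|E| < 1, so demand is inelastic at this price.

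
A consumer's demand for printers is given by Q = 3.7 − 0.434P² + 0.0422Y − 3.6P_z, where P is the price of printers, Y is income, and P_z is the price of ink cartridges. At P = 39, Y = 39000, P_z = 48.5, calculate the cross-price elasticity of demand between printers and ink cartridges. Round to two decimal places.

-0.21

Evaluating quantity at (P, Y, P_z) gives Q = 3.7 − 0.434(39)² + 0.0422(39000) − 3.6(48.5) = 3.7 − 660.114 + 1645.8 − 174.6 = 814.786.
∂Q/∂P_z = −3.6, so E_xy = -3.6·(48.5/814.786) ≈ -0.21.
E_xy < 0: the goods are complements.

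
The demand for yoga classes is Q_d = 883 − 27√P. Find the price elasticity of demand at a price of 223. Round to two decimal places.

At P = 223, Q_d = 479.804.
dQ_d/dP = −27/(2√P) = −27/(2·14.9332).
Point elasticity E = (dQ_d/dP)·(P/Q_d) = -0.904 × 223/479.804 ≈ -0.42.
|E| < 1, so demand is inelastic at this price.

-0.42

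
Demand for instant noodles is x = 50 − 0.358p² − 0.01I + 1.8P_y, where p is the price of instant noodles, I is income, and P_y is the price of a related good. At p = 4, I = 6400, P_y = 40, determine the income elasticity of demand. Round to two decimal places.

x = 50 − 0.358(4)² − 0.01(6400) + 1.8(40) = 50 − 5.728 − 64 + 72 = 52.272.
∂x/∂I = −0.01, so E_I = -0.01·(6400/52.272) ≈ -1.22.
E_I < 0: inferior good.

-1.22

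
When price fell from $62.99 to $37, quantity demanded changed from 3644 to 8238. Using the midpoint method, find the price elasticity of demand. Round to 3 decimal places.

%ΔQ = (8238 − 3644)/[(3644 + 8238)/2] = 4594/5941 ≈ 0.7733.
%Δp = (37 − 62.99)/[(62.99 + 37)/2] = -25.99/49.995 ≈ -0.5199.
Arc elasticity E = %ΔQ/%Δp ≈ 0.7733/-0.5199 ≈ -1.487.
|E| > 1: demand is elastic over this range.

-1.487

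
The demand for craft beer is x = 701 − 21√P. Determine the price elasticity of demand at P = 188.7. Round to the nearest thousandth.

-0.350

At P = 188.7, x = 412.527.
dx/dP = −21/(2√P) = −21/(2·13.7368).
Point elasticity E = (dx/dP)·(P/x) = -0.7644 × 188.7/412.527 ≈ -0.350.
|E| < 1, so demand is inelastic at this price.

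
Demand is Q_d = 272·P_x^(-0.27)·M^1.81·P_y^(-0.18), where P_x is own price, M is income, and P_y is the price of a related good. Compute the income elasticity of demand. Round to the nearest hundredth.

1.81

For a Cobb–Douglas (constant-elasticity) form Q_d = A·M^α·…, the elasticity with respect to M equals the exponent α at every point.
Here the exponent on M is 1.81, so the income elasticity of demand is 1.81.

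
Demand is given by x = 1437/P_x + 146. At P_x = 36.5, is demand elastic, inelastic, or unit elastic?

At P_x = 36.5, x = 185.3699.
dx/dP_x = −1437/P_x² = −1.0786.
Point elasticity E = (dx/dP_x)·(P_x/x) = -1.0786 × 36.5/185.3699 ≈ -0.212.
|E| ≈ 0.212 < 1, so demand is inelastic.

inelastic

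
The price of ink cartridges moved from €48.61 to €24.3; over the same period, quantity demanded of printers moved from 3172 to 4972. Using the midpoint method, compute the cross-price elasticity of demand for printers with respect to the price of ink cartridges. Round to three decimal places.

-0.663

%ΔQ_x = (4972 − 3172)/[(3172+4972)/2] = 1800/4072 ≈ 0.4420.
%ΔP_y = (24.3 − 48.61)/[(48.61+24.3)/2] ≈ -0.6668.
E_xy = 0.4420/-0.6668 ≈ -0.663.
E_xy < 0, so printers and ink cartridges are complements.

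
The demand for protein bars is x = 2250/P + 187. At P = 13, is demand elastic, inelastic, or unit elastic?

At P = 13, x = 360.0769.
dx/dP = −2250/P² = −13.3136.
Point elasticity E = (dx/dP)·(P/x) = -13.3136 × 13/360.0769 ≈ -0.481.
|E| ≈ 0.481 < 1, so demand is inelastic.

inelastic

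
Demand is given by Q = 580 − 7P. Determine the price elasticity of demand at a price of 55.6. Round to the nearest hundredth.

-2.04

At P = 55.6, Q = 190.8.
dQ/dP = −7.
Point elasticity E = (dQ/dP)·(P/Q) = -7 × 55.6/190.8 ≈ -2.04.
|E| > 1, so demand is elastic at this price.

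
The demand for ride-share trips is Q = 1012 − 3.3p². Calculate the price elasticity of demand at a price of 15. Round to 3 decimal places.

-5.510

At p = 15, Q = 269.5.
dQ/dp = −2·3.3·p = −99.
Point elasticity E = (dQ/dp)·(p/Q) = -99 × 15/269.5 ≈ -5.510.
|E| > 1, so demand is elastic at this price.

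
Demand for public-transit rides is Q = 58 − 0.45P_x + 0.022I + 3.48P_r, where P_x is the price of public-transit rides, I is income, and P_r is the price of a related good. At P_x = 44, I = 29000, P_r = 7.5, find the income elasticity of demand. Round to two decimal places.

First evaluate Q: 58 − 0.45(44) + 0.022(29000) + 3.48(7.5) = 58 − 19.8 + 638 + 26.1 = 702.3.
∂Q/∂I = +0.022, so E_I = 0.022·(29000/702.3) ≈ 0.91.
E_I ∈ (0,1): normal good (necessity).

0.91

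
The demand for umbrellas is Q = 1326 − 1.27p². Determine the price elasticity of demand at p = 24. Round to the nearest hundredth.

-2.46

At p = 24, Q = 594.48.
dQ/dp = −2·1.27·p = −60.96.
Point elasticity E = (dQ/dp)·(p/Q) = -60.96 × 24/594.48 ≈ -2.46.
|E| > 1, so demand is elastic at this price.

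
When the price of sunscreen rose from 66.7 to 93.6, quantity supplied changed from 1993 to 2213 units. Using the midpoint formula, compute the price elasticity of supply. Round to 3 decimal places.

0.312

%ΔQ = (2213 − 1993)/[(1993 + 2213)/2] = 220/2103 ≈ 0.1046.
%ΔP = (93.6 − 66.7)/[(66.7 + 93.6)/2] = 26.9/80.15 ≈ 0.3356.
Arc elasticity E = %ΔQ/%ΔP ≈ 0.1046/0.3356 ≈ 0.312.
|E| < 1: supply is inelastic over this range.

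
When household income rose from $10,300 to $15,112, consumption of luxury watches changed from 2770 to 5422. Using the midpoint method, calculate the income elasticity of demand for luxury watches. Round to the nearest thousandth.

%ΔQ = (5422 − 2770)/[(2770+5422)/2] = 2652/4096 ≈ 0.6475.
%ΔY = (15,112 − 10,300)/[(10,300+15,112)/2] = 4812/12706 ≈ 0.3787.
E_I = %ΔQ/%ΔY ≈ 1.710.
E_I > 1: normal good (luxury).

1.710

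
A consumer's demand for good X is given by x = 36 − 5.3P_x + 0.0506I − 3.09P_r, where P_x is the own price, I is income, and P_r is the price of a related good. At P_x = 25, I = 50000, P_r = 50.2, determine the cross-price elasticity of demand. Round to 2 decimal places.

-0.07

x = 36 − 5.3(25) + 0.0506(50000) − 3.09(50.2) = 36 − 132.5 + 2530 − 155.118 = 2278.382.
∂x/∂P_r = −3.09, so E_xy = -3.09·(50.2/2278.382) ≈ -0.07.
E_xy < 0: the goods are complements.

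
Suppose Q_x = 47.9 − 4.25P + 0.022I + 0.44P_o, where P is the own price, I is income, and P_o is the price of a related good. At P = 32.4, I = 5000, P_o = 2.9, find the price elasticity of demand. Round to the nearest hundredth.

-6.41

Q_x = 47.9 − 4.25(32.4) + 0.022(5000) + 0.44(2.9) = 47.9 − 137.7 + 110 + 1.276 = 21.476.
∂Q_x/∂P = −4.25, so E_p = (−4.25)·(32.4/21.476) ≈ -6.41.
|E_p| > 1: demand is elastic.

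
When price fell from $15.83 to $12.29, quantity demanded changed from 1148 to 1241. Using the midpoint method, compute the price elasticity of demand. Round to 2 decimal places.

-0.31

%Δq = (1241 − 1148)/[(1148 + 1241)/2] = 93/1194.5 ≈ 0.0779.
%ΔP = (12.29 − 15.83)/[(15.83 + 12.29)/2] = -3.54/14.06 ≈ -0.2518.
Arc elasticity E = %Δq/%ΔP ≈ 0.0779/-0.2518 ≈ -0.31.
|E| < 1: demand is inelastic over this range.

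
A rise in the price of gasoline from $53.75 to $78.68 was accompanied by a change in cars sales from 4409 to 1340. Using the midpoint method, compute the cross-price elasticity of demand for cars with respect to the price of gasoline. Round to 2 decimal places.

-2.84

%ΔQ_x = (1340 − 4409)/[(4409+1340)/2] = -3069/2874.5 ≈ -1.0677.
%ΔP_y = (78.68 − 53.75)/[(53.75+78.68)/2] ≈ 0.3765.
E_xy = -1.0677/0.3765 ≈ -2.84.
E_xy < 0, so cars and gasoline are complements.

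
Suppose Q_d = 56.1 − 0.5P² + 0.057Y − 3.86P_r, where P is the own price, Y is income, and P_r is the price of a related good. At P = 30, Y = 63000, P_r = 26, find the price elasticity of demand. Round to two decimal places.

-0.29

At the given point, Q_d = 56.1 − 0.5(30)² + 0.057(63000) − 3.86(26) = 56.1 − 450 + 3591 − 100.36 = 3096.74.
∂Q_d/∂P = −2·0.5·P = -30, so E_p = -30·(30/3096.74) ≈ -0.29.
|E_p| < 1: demand is inelastic.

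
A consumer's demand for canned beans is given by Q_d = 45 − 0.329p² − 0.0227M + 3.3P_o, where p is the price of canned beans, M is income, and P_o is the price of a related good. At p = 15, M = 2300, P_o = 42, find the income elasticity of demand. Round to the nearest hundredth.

-0.91

Substituting, Q_d = 45 − 0.329(15)² − 0.0227(2300) + 3.3(42) = 45 − 74.025 − 52.21 + 138.6 = 57.365.
∂Q_d/∂M = −0.0227, so E_I = -0.0227·(2300/57.365) ≈ -0.91.
E_I < 0: inferior good.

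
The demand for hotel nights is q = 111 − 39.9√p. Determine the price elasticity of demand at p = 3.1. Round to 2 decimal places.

At p = 3.1, q = 40.7488.
dq/dp = −39.9/(2√p) = −39.9/(2·1.7607).
Point elasticity E = (dq/dp)·(p/q) = -11.3308 × 3.1/40.7488 ≈ -0.86.
|E| < 1, so demand is inelastic at this price.

-0.86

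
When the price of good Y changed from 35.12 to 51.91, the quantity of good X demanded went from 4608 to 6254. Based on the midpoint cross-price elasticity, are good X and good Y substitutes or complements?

substitutes

%ΔQ_x = (6254 − 4608)/[(4608+6254)/2] = 1646/5431 ≈ 0.3031.
%ΔP_y = (51.91 − 35.12)/[(35.12+51.91)/2] ≈ 0.3858.
E_xy = 0.3031/0.3858 ≈ 0.785.
E_xy > 0, so the goods are substitutes.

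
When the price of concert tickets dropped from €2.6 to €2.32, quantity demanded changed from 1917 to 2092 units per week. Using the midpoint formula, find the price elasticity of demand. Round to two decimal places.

%Δq = (2092 − 1917)/[(1917 + 2092)/2] = 175/2004.5 ≈ 0.0873.
%ΔP = (2.32 − 2.6)/[(2.6 + 2.32)/2] = -0.28/2.46 ≈ -0.1138.
Arc elasticity E = %Δq/%ΔP ≈ 0.0873/-0.1138 ≈ -0.77.
|E| < 1: demand is inelastic over this range.

-0.77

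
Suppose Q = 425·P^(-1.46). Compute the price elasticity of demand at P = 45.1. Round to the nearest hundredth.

For a Cobb–Douglas (constant-elasticity) form Q = A·P^α·…, the elasticity with respect to P equals the exponent α at every point.
Here the exponent on P is -1.46, so the price elasticity of demand is -1.46.

-1.46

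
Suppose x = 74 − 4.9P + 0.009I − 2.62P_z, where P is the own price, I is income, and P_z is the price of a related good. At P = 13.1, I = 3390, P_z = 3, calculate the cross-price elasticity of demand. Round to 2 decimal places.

First evaluate x: 74 − 4.9(13.1) + 0.009(3390) − 2.62(3) = 74 − 64.19 + 30.51 − 7.86 = 32.46.
∂x/∂P_z = −2.62, so E_xy = -2.62·(3/32.46) ≈ -0.24.
E_xy < 0: the goods are complements.

-0.24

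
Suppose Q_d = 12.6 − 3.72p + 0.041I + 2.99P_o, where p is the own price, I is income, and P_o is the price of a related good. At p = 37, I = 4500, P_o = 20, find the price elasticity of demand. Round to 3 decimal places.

First evaluate Q_d: 12.6 − 3.72(37) + 0.041(4500) + 2.99(20) = 12.6 − 137.64 + 184.5 + 59.8 = 119.26.
∂Q_d/∂p = −3.72, so E_p = (−3.72)·(37/119.26) ≈ -1.154.
|E_p| > 1: demand is elastic.

-1.154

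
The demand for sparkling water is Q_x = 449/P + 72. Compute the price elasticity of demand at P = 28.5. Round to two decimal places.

At P = 28.5, Q_x = 87.7544.
dQ_x/dP = −449/P² = −0.5528.
Point elasticity E = (dQ_x/dP)·(P/Q_x) = -0.5528 × 28.5/87.7544 ≈ -0.18.
|E| < 1, so demand is inelastic at this price.

-0.18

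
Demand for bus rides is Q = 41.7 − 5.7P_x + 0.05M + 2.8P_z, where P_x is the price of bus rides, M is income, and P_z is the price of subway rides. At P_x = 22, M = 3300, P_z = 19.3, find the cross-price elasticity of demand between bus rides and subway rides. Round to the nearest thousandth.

0.399

First evaluate Q: 41.7 − 5.7(22) + 0.05(3300) + 2.8(19.3) = 41.7 − 125.4 + 165 + 54.04 = 135.34.
∂Q/∂P_z = +2.8, so E_xy = 2.8·(19.3/135.34) ≈ 0.399.
E_xy > 0: the goods are substitutes.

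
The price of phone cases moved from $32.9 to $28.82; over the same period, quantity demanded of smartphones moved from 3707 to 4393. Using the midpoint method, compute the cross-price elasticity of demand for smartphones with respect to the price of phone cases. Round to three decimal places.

%ΔQ_x = (4393 − 3707)/[(3707+4393)/2] = 686/4050 ≈ 0.1694.
%ΔP_y = (28.82 − 32.9)/[(32.9+28.82)/2] ≈ -0.1322.
E_xy = 0.1694/-0.1322 ≈ -1.281.
E_xy < 0, so smartphones and phone cases are complements.

-1.281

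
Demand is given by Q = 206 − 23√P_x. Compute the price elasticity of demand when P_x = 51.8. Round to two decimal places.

At P_x = 51.8, Q = 40.4639.
dQ/dP_x = −23/(2√P_x) = −23/(2·7.1972).
Point elasticity E = (dQ/dP_x)·(P_x/Q) = -1.5978 × 51.8/40.4639 ≈ -2.05.
|E| > 1, so demand is elastic at this price.

-2.05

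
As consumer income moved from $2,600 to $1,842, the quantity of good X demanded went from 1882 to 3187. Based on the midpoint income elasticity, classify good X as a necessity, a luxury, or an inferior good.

inferior

%ΔQ = (3187 − 1882)/[(1882+3187)/2] = 1305/2534.5 ≈ 0.5149.
%ΔM = (1,842 − 2,600)/[(2,600+1,842)/2] = -758/2221 ≈ -0.3413.
E_I = %ΔQ/%ΔM ≈ -1.509.
E_I < 0: inferior good.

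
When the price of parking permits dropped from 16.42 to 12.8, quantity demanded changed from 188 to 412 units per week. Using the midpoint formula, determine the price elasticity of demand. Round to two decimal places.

%Δq = (412 − 188)/[(188 + 412)/2] = 224/300 ≈ 0.7467.
%ΔP = (12.8 − 16.42)/[(16.42 + 12.8)/2] = -3.62/14.61 ≈ -0.2478.
Arc elasticity E = %Δq/%ΔP ≈ 0.7467/-0.2478 ≈ -3.01.
|E| > 1: demand is elastic over this range.

-3.01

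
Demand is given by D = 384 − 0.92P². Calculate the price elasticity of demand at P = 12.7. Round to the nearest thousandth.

At P = 12.7, D = 235.6132.
dD/dP = −2·0.92·P = −23.368.
Point elasticity E = (dD/dP)·(P/D) = -23.368 × 12.7/235.6132 ≈ -1.260.
|E| > 1, so demand is elastic at this price.

-1.260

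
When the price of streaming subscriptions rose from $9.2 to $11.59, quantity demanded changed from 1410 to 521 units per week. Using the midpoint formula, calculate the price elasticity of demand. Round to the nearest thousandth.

-4.005

%Δq = (521 − 1410)/[(1410 + 521)/2] = -889/965.5 ≈ -0.9208.
%ΔP = (11.59 − 9.2)/[(9.2 + 11.59)/2] = 2.39/10.395 ≈ 0.2299.
Arc elasticity E = %Δq/%ΔP ≈ -0.9208/0.2299 ≈ -4.005.
|E| > 1: demand is elastic over this range.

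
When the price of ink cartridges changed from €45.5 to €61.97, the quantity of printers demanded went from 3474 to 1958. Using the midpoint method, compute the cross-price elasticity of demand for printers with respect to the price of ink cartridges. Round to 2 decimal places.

%ΔQ_x = (1958 − 3474)/[(3474+1958)/2] = -1516/2716 ≈ -0.5582.
%ΔP_y = (61.97 − 45.5)/[(45.5+61.97)/2] ≈ 0.3065.
E_xy = -0.5582/0.3065 ≈ -1.82.
E_xy < 0, so printers and ink cartridges are complements.

-1.82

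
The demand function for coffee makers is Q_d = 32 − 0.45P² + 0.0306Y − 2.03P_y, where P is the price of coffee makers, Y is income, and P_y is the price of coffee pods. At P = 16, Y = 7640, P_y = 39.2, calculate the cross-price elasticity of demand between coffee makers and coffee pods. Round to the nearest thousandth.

Substituting, Q_d = 32 − 0.45(16)² + 0.0306(7640) − 2.03(39.2) = 32 − 115.2 + 233.784 − 79.576 = 71.008.
∂Q_d/∂P_y = −2.03, so E_xy = -2.03·(39.2/71.008) ≈ -1.121.
E_xy < 0: the goods are complements.

-1.121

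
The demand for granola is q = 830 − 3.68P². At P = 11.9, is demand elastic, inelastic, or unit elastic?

elastic

At P = 11.9, q = 308.8752.
dq/dP = −2·3.68·P = −87.584.
Point elasticity E = (dq/dP)·(P/q) = -87.584 × 11.9/308.8752 ≈ -3.374.
|E| ≈ 3.374 > 1, so demand is elastic.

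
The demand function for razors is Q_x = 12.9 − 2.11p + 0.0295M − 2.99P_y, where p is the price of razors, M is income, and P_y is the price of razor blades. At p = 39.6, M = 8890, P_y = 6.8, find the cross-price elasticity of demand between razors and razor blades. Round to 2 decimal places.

First evaluate Q_x: 12.9 − 2.11(39.6) + 0.0295(8890) − 2.99(6.8) = 12.9 − 83.556 + 262.255 − 20.332 = 171.267.
∂Q_x/∂P_y = −2.99, so E_xy = -2.99·(6.8/171.267) ≈ -0.12.
E_xy < 0: the goods are complements.

-0.12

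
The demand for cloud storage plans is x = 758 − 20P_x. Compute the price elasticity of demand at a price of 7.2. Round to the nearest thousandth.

-0.235

At P_x = 7.2, x = 614.
dx/dP_x = −20.
Point elasticity E = (dx/dP_x)·(P_x/x) = -20 × 7.2/614 ≈ -0.235.
|E| < 1, so demand is inelastic at this price.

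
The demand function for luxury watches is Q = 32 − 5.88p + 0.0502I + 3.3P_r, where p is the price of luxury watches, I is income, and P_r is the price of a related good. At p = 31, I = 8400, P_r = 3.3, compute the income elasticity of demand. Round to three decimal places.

At the given point, Q = 32 − 5.88(31) + 0.0502(8400) + 3.3(3.3) = 32 − 182.28 + 421.68 + 10.89 = 282.29.
∂Q/∂I = +0.0502, so E_I = 0.0502·(8400/282.29) ≈ 1.494.
E_I > 1: normal good (luxury).

1.494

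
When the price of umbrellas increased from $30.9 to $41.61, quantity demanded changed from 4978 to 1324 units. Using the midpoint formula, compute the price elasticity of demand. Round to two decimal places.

%Δq = (1324 − 4978)/[(4978 + 1324)/2] = -3654/3151 ≈ -1.1596.
%Δp = (41.61 − 30.9)/[(30.9 + 41.61)/2] = 10.71/36.255 ≈ 0.2954.
Arc elasticity E = %Δq/%Δp ≈ -1.1596/0.2954 ≈ -3.93.
|E| > 1: demand is elastic over this range.

-3.93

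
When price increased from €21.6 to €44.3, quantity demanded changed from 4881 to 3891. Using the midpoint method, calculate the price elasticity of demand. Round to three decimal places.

-0.328

%ΔQ = (3891 − 4881)/[(4881 + 3891)/2] = -990/4386 ≈ -0.2257.
%Δp = (44.3 − 21.6)/[(21.6 + 44.3)/2] = 22.7/32.95 ≈ 0.6889.
Arc elasticity E = %ΔQ/%Δp ≈ -0.2257/0.6889 ≈ -0.328.
|E| < 1: demand is inelastic over this range.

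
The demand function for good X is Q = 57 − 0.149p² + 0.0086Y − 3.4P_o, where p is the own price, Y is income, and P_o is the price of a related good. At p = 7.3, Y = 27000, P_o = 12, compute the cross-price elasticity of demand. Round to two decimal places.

-0.17

Q = 57 − 0.149(7.3)² + 0.0086(27000) − 3.4(12) = 57 − 7.9402 + 232.2 − 40.8 = 240.4598.
∂Q/∂P_o = −3.4, so E_xy = -3.4·(12/240.4598) ≈ -0.17.
E_xy < 0: the goods are complements.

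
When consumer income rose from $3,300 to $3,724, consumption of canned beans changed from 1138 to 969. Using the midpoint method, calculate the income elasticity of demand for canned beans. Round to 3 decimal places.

-1.329

%ΔQ = (969 − 1138)/[(1138+969)/2] = -169/1053.5 ≈ -0.1604.
%ΔI = (3,724 − 3,300)/[(3,300+3,724)/2] = 424/3512 ≈ 0.1207.
E_I = %ΔQ/%ΔI ≈ -1.329.
E_I < 0: inferior good.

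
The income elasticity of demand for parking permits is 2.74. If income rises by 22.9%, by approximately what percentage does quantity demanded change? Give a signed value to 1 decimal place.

62.7

%ΔQ ≈ E × %ΔI = (2.74) × (22.9%) ≈ 62.7%.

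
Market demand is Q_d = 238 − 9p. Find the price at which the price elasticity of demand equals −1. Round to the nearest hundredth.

For linear demand Q_d = a − bp, E = −bp/(a − bp). |E| = 1 ⇒ bp = a − bp ⇒ p = a/(2b).
p = 238/(2·9) ≈ 13.22.

13.22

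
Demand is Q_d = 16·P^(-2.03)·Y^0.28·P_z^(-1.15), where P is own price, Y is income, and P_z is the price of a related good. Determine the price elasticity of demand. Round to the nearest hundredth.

-2.03

For a Cobb–Douglas (constant-elasticity) form Q_d = A·P^α·…, the elasticity with respect to P equals the exponent α at every point.
Here the exponent on P is -2.03, so the price elasticity of demand is -2.03.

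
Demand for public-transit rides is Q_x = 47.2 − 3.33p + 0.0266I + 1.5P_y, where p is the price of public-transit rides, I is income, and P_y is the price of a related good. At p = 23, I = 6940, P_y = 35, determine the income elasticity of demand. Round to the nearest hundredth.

First evaluate Q_x: 47.2 − 3.33(23) + 0.0266(6940) + 1.5(35) = 47.2 − 76.59 + 184.604 + 52.5 = 207.714.
∂Q_x/∂I = +0.0266, so E_I = 0.0266·(6940/207.714) ≈ 0.89.
E_I ∈ (0,1): normal good (necessity).

0.89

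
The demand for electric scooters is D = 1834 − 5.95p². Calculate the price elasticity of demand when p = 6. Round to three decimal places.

At p = 6, D = 1619.8.
dD/dp = −2·5.95·p = −71.4.
Point elasticity E = (dD/dp)·(p/D) = -71.4 × 6/1619.8 ≈ -0.264.
|E| < 1, so demand is inelastic at this price.

-0.264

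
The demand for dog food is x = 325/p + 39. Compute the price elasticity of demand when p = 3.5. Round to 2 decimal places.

At p = 3.5, x = 131.8571.
dx/dp = −325/p² = −26.5306.
Point elasticity E = (dx/dp)·(p/x) = -26.5306 × 3.5/131.8571 ≈ -0.70.
|E| < 1, so demand is inelastic at this price.

-0.70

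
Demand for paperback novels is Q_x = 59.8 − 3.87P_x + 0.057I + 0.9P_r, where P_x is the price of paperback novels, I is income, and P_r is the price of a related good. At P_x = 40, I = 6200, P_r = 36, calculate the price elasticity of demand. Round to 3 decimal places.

-0.532

Substituting, Q_x = 59.8 − 3.87(40) + 0.057(6200) + 0.9(36) = 59.8 − 154.8 + 353.4 + 32.4 = 290.8.
∂Q_x/∂P_x = −3.87, so E_p = (−3.87)·(40/290.8) ≈ -0.532.
|E_p| < 1: demand is inelastic.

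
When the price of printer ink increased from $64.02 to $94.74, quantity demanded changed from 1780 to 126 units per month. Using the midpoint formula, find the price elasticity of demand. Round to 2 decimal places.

-4.48

%Δq = (126 − 1780)/[(1780 + 126)/2] = -1654/953 ≈ -1.7356.
%Δp = (94.74 − 64.02)/[(64.02 + 94.74)/2] = 30.72/79.38 ≈ 0.3870.
Arc elasticity E = %Δq/%Δp ≈ -1.7356/0.3870 ≈ -4.48.
|E| > 1: demand is elastic over this range.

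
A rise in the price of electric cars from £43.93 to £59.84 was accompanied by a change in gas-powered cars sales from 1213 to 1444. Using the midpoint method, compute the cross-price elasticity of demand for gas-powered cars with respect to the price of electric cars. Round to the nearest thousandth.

%ΔQ_x = (1444 − 1213)/[(1213+1444)/2] = 231/1328.5 ≈ 0.1739.
%ΔP_y = (59.84 − 43.93)/[(43.93+59.84)/2] ≈ 0.3066.
E_xy = 0.1739/0.3066 ≈ 0.567.
E_xy > 0, so gas-powered cars and electric cars are substitutes.

0.567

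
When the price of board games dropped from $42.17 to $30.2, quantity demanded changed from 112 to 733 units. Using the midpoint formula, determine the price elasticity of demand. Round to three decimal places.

%Δq = (733 − 112)/[(112 + 733)/2] = 621/422.5 ≈ 1.4698.
%ΔP = (30.2 − 42.17)/[(42.17 + 30.2)/2] = -11.97/36.185 ≈ -0.3308.
Arc elasticity E = %Δq/%ΔP ≈ 1.4698/-0.3308 ≈ -4.443.
|E| > 1: demand is elastic over this range.

-4.443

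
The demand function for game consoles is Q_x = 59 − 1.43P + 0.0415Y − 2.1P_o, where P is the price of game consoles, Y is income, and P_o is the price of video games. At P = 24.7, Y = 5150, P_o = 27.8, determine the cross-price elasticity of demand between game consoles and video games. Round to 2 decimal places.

-0.33

At the given point, Q_x = 59 − 1.43(24.7) + 0.0415(5150) − 2.1(27.8) = 59 − 35.321 + 213.725 − 58.38 = 179.024.
∂Q_x/∂P_o = −2.1, so E_xy = -2.1·(27.8/179.024) ≈ -0.33.
E_xy < 0: the goods are complements.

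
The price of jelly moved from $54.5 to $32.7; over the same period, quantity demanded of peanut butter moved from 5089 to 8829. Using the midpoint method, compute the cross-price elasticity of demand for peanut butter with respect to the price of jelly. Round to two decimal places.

%ΔQ_x = (8829 − 5089)/[(5089+8829)/2] = 3740/6959 ≈ 0.5374.
%ΔP_y = (32.7 − 54.5)/[(54.5+32.7)/2] ≈ -0.5000.
E_xy = 0.5374/-0.5000 ≈ -1.07.
E_xy < 0, so peanut butter and jelly are complements.

-1.07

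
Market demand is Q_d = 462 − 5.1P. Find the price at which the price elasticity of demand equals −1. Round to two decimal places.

For linear demand Q_d = a − bP, E = −bP/(a − bP). |E| = 1 ⇒ bP = a − bP ⇒ P = a/(2b).
P = 462/(2·5.1) ≈ 45.29.

45.29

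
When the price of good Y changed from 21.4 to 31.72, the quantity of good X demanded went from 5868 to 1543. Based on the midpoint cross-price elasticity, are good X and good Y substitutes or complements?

complements

%ΔQ_x = (1543 − 5868)/[(5868+1543)/2] = -4325/3705.5 ≈ -1.1672.
%ΔP_y = (31.72 − 21.4)/[(21.4+31.72)/2] ≈ 0.3886.
E_xy = -1.1672/0.3886 ≈ -3.004.
E_xy < 0, so the goods are complements.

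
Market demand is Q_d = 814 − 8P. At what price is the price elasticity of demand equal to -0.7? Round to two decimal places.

41.90

Set −bP/(a − bP) = −0.7 ⇒ bP = 0.7(a − bP) ⇒ bP(1+0.7) = 0.7·a.
P = 0.7·814/(8·1.7) ≈ 41.90.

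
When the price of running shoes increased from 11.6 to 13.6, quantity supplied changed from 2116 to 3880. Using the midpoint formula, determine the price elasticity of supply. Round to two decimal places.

3.71

%Δq = (3880 − 2116)/[(2116 + 3880)/2] = 1764/2998 ≈ 0.5884.
%ΔP = (13.6 − 11.6)/[(11.6 + 13.6)/2] = 2/12.6 ≈ 0.1587.
Arc elasticity E = %Δq/%ΔP ≈ 0.5884/0.1587 ≈ 3.71.
|E| > 1: supply is elastic over this range.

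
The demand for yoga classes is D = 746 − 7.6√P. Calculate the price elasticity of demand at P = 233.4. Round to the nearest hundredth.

At P = 233.4, D = 629.8915.
dD/dP = −7.6/(2√P) = −7.6/(2·15.2774).
Point elasticity E = (dD/dP)·(P/D) = -0.2487 × 233.4/629.8915 ≈ -0.09.
|E| < 1, so demand is inelastic at this price.

-0.09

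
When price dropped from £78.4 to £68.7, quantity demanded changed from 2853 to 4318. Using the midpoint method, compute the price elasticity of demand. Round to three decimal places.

-3.098

%Δq = (4318 − 2853)/[(2853 + 4318)/2] = 1465/3585.5 ≈ 0.4086.
%ΔP = (68.7 − 78.4)/[(78.4 + 68.7)/2] = -9.7/73.55 ≈ -0.1319.
Arc elasticity E = %Δq/%ΔP ≈ 0.4086/-0.1319 ≈ -3.098.
|E| > 1: demand is elastic over this range.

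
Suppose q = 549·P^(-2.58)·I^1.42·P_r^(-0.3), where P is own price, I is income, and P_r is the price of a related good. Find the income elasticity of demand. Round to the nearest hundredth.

1.42

For a Cobb–Douglas (constant-elasticity) form q = A·I^α·…, the elasticity with respect to I equals the exponent α at every point.
Here the exponent on I is 1.42, so the income elasticity of demand is 1.42.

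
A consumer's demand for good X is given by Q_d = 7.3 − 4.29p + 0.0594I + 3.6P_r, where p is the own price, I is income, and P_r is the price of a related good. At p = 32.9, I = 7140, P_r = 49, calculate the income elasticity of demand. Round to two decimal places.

0.91

First evaluate Q_d: 7.3 − 4.29(32.9) + 0.0594(7140) + 3.6(49) = 7.3 − 141.141 + 424.116 + 176.4 = 466.675.
∂Q_d/∂I = +0.0594, so E_I = 0.0594·(7140/466.675) ≈ 0.91.
E_I ∈ (0,1): normal good (necessity).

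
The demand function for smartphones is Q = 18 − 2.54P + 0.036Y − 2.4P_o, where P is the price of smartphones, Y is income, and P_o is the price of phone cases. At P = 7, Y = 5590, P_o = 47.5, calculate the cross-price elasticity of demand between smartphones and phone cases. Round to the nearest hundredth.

Substituting, Q = 18 − 2.54(7) + 0.036(5590) − 2.4(47.5) = 18 − 17.78 + 201.24 − 114 = 87.46.
∂Q/∂P_o = −2.4, so E_xy = -2.4·(47.5/87.46) ≈ -1.30.
E_xy < 0: the goods are complements.

-1.30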